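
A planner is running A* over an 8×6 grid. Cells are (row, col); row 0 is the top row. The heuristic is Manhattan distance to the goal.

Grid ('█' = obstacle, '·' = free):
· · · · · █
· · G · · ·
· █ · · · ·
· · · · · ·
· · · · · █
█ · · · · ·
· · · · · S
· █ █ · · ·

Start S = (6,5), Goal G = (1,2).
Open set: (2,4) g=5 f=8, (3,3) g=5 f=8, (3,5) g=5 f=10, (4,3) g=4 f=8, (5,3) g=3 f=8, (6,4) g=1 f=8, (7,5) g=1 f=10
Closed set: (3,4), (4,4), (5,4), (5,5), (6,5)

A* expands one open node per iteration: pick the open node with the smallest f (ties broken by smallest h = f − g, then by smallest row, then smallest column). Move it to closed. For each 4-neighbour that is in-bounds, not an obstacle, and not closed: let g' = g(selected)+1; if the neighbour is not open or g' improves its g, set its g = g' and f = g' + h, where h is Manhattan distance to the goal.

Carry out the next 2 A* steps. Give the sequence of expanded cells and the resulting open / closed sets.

order=[(2,4) → (1,4)]; open=[(0,4) g=7 f=10, (1,3) g=7 f=8, (1,5) g=7 f=10, (2,3) g=6 f=8, (2,5) g=6 f=10, (3,3) g=5 f=8, (3,5) g=5 f=10, (4,3) g=4 f=8, (5,3) g=3 f=8, (6,4) g=1 f=8, (7,5) g=1 f=10]; closed=[(1,4), (2,4), (3,4), (4,4), (5,4), (5,5), (6,5)]

step 1: expand (2,4) (f=8, h=3) → closed; open now [(1,4) g=6 f=8, (2,3) g=6 f=8, (2,5) g=6 f=10, (3,3) g=5 f=8, (3,5) g=5 f=10, (4,3) g=4 f=8, (5,3) g=3 f=8, (6,4) g=1 f=8, (7,5) g=1 f=10]
step 2: expand (1,4) (f=8, h=2) → closed; open now [(0,4) g=7 f=10, (1,3) g=7 f=8, (1,5) g=7 f=10, (2,3) g=6 f=8, (2,5) g=6 f=10, (3,3) g=5 f=8, (3,5) g=5 f=10, (4,3) g=4 f=8, (5,3) g=3 f=8, (6,4) g=1 f=8, (7,5) g=1 f=10]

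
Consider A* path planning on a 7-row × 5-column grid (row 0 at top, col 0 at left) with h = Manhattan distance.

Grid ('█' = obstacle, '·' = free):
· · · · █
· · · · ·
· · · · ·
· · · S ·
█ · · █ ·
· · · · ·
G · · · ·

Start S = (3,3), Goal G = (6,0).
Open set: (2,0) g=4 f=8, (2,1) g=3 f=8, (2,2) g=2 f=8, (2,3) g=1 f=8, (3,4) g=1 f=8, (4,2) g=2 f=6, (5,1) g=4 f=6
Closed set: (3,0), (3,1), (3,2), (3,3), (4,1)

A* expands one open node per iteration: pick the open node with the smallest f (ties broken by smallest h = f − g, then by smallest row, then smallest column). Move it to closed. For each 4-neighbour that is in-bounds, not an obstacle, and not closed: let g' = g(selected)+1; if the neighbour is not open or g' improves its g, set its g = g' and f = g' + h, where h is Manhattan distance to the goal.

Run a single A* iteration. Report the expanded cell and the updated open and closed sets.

step 1: expand (5,1) (f=6, h=2) → closed; open now [(2,0) g=4 f=8, (2,1) g=3 f=8, (2,2) g=2 f=8, (2,3) g=1 f=8, (3,4) g=1 f=8, (4,2) g=2 f=6, (5,0) g=5 f=6, (5,2) g=5 f=8, (6,1) g=5 f=6]

expanded=(5,1); open=[(2,0) g=4 f=8, (2,1) g=3 f=8, (2,2) g=2 f=8, (2,3) g=1 f=8, (3,4) g=1 f=8, (4,2) g=2 f=6, (5,0) g=5 f=6, (5,2) g=5 f=8, (6,1) g=5 f=6]; closed=[(3,0), (3,1), (3,2), (3,3), (4,1), (5,1)]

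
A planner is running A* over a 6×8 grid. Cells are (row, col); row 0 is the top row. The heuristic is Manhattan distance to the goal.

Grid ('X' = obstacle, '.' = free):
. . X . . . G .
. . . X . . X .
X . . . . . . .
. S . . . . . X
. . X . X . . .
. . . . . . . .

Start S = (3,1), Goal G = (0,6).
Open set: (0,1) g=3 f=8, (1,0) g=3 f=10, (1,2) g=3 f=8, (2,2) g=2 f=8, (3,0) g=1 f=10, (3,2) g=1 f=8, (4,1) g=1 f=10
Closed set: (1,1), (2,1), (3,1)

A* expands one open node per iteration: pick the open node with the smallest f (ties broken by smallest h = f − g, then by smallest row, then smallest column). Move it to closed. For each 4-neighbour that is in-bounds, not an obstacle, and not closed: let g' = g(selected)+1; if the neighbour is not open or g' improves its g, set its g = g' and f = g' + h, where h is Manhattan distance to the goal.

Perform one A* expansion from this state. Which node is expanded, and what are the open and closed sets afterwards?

step 1: expand (0,1) (f=8, h=5) → closed; open now [(0,0) g=4 f=10, (1,0) g=3 f=10, (1,2) g=3 f=8, (2,2) g=2 f=8, (3,0) g=1 f=10, (3,2) g=1 f=8, (4,1) g=1 f=10]

expanded=(0,1); open=[(0,0) g=4 f=10, (1,0) g=3 f=10, (1,2) g=3 f=8, (2,2) g=2 f=8, (3,0) g=1 f=10, (3,2) g=1 f=8, (4,1) g=1 f=10]; closed=[(0,1), (1,1), (2,1), (3,1)]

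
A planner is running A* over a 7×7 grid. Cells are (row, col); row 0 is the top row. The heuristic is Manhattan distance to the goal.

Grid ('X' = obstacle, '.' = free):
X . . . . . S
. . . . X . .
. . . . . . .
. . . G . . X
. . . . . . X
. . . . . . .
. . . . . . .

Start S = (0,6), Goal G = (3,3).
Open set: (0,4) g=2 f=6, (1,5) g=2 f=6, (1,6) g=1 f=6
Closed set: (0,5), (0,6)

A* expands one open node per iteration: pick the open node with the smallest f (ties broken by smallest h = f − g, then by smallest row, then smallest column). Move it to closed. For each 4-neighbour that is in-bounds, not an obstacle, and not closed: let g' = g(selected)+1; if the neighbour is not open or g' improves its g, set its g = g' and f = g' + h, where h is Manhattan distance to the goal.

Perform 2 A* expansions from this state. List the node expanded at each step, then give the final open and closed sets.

order=[(0,4) → (0,3)]; open=[(0,2) g=4 f=8, (1,3) g=4 f=6, (1,5) g=2 f=6, (1,6) g=1 f=6]; closed=[(0,3), (0,4), (0,5), (0,6)]

step 1: expand (0,4) (f=6, h=4) → closed; open now [(0,3) g=3 f=6, (1,5) g=2 f=6, (1,6) g=1 f=6]
step 2: expand (0,3) (f=6, h=3) → closed; open now [(0,2) g=4 f=8, (1,3) g=4 f=6, (1,5) g=2 f=6, (1,6) g=1 f=6]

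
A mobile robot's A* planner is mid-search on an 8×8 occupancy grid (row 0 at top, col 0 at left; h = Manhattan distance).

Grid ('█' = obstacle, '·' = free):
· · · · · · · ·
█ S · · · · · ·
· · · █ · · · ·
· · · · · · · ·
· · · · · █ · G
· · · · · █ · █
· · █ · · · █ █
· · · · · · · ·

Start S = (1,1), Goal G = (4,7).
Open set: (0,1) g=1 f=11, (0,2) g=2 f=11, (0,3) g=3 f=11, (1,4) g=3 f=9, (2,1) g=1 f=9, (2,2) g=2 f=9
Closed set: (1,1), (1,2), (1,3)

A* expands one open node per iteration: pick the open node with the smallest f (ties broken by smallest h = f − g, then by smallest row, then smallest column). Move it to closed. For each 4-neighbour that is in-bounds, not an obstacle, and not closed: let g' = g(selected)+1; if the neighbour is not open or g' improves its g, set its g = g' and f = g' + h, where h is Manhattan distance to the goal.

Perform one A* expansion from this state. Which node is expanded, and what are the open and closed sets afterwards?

expanded=(1,4); open=[(0,1) g=1 f=11, (0,2) g=2 f=11, (0,3) g=3 f=11, (0,4) g=4 f=11, (1,5) g=4 f=9, (2,1) g=1 f=9, (2,2) g=2 f=9, (2,4) g=4 f=9]; closed=[(1,1), (1,2), (1,3), (1,4)]

step 1: expand (1,4) (f=9, h=6) → closed; open now [(0,1) g=1 f=11, (0,2) g=2 f=11, (0,3) g=3 f=11, (0,4) g=4 f=11, (1,5) g=4 f=9, (2,1) g=1 f=9, (2,2) g=2 f=9, (2,4) g=4 f=9]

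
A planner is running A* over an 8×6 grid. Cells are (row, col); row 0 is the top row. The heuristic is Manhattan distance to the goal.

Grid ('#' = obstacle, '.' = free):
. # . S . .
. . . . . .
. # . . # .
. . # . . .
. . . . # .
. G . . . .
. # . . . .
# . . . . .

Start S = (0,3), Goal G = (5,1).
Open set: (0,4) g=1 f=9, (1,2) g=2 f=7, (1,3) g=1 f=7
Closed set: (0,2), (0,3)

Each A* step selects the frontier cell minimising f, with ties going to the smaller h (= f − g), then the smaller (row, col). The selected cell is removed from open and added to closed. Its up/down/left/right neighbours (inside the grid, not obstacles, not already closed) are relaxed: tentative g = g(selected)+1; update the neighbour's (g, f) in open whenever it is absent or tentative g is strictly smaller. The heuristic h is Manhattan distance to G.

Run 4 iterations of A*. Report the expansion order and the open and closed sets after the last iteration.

step 1: expand (1,2) (f=7, h=5) → closed; open now [(0,4) g=1 f=9, (1,1) g=3 f=7, (1,3) g=1 f=7, (2,2) g=3 f=7]
step 2: expand (1,1) (f=7, h=4) → closed; open now [(0,4) g=1 f=9, (1,0) g=4 f=9, (1,3) g=1 f=7, (2,2) g=3 f=7]
step 3: expand (2,2) (f=7, h=4) → closed; open now [(0,4) g=1 f=9, (1,0) g=4 f=9, (1,3) g=1 f=7, (2,3) g=4 f=9]
step 4: expand (1,3) (f=7, h=6) → closed; open now [(0,4) g=1 f=9, (1,0) g=4 f=9, (1,4) g=2 f=9, (2,3) g=2 f=7]

order=[(1,2) → (1,1) → (2,2) → (1,3)]; open=[(0,4) g=1 f=9, (1,0) g=4 f=9, (1,4) g=2 f=9, (2,3) g=2 f=7]; closed=[(0,2), (0,3), (1,1), (1,2), (1,3), (2,2)]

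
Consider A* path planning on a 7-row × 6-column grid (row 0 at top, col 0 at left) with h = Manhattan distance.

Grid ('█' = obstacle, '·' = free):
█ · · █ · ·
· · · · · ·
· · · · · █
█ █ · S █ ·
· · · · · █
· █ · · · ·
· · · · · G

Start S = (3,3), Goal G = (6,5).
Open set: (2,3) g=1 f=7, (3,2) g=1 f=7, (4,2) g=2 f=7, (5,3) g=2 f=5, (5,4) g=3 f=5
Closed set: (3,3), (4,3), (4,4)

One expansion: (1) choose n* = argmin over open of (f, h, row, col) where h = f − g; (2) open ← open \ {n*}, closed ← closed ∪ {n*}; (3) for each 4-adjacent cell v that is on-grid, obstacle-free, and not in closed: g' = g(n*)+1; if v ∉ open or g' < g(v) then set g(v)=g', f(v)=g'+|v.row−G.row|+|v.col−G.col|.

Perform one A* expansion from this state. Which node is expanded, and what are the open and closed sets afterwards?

expanded=(5,4); open=[(2,3) g=1 f=7, (3,2) g=1 f=7, (4,2) g=2 f=7, (5,3) g=2 f=5, (5,5) g=4 f=5, (6,4) g=4 f=5]; closed=[(3,3), (4,3), (4,4), (5,4)]

step 1: expand (5,4) (f=5, h=2) → closed; open now [(2,3) g=1 f=7, (3,2) g=1 f=7, (4,2) g=2 f=7, (5,3) g=2 f=5, (5,5) g=4 f=5, (6,4) g=4 f=5]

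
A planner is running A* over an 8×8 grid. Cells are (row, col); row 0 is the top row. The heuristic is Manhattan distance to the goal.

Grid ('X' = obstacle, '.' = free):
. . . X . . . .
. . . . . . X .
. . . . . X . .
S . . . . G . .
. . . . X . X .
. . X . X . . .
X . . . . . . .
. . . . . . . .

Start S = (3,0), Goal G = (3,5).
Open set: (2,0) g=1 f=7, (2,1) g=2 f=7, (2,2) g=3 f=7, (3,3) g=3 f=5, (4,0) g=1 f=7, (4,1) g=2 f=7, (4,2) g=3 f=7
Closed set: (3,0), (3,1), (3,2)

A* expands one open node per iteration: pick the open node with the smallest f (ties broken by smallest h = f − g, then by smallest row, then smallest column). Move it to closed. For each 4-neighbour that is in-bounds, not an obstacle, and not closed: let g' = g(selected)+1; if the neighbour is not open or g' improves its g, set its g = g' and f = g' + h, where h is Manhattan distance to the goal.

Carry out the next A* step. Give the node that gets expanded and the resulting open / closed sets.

expanded=(3,3); open=[(2,0) g=1 f=7, (2,1) g=2 f=7, (2,2) g=3 f=7, (2,3) g=4 f=7, (3,4) g=4 f=5, (4,0) g=1 f=7, (4,1) g=2 f=7, (4,2) g=3 f=7, (4,3) g=4 f=7]; closed=[(3,0), (3,1), (3,2), (3,3)]

step 1: expand (3,3) (f=5, h=2) → closed; open now [(2,0) g=1 f=7, (2,1) g=2 f=7, (2,2) g=3 f=7, (2,3) g=4 f=7, (3,4) g=4 f=5, (4,0) g=1 f=7, (4,1) g=2 f=7, (4,2) g=3 f=7, (4,3) g=4 f=7]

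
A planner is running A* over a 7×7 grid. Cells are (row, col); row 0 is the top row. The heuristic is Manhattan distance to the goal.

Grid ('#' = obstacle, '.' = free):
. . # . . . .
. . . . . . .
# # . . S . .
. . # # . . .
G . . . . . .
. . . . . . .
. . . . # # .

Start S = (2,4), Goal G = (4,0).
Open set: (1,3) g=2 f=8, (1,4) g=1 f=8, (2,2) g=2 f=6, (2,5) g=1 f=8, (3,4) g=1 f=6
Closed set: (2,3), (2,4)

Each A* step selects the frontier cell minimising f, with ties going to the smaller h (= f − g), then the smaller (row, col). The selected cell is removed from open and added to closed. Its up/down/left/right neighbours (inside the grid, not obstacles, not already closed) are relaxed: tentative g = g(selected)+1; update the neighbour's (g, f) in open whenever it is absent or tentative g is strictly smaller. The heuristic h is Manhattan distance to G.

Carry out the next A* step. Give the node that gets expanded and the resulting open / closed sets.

step 1: expand (2,2) (f=6, h=4) → closed; open now [(1,2) g=3 f=8, (1,3) g=2 f=8, (1,4) g=1 f=8, (2,5) g=1 f=8, (3,4) g=1 f=6]

expanded=(2,2); open=[(1,2) g=3 f=8, (1,3) g=2 f=8, (1,4) g=1 f=8, (2,5) g=1 f=8, (3,4) g=1 f=6]; closed=[(2,2), (2,3), (2,4)]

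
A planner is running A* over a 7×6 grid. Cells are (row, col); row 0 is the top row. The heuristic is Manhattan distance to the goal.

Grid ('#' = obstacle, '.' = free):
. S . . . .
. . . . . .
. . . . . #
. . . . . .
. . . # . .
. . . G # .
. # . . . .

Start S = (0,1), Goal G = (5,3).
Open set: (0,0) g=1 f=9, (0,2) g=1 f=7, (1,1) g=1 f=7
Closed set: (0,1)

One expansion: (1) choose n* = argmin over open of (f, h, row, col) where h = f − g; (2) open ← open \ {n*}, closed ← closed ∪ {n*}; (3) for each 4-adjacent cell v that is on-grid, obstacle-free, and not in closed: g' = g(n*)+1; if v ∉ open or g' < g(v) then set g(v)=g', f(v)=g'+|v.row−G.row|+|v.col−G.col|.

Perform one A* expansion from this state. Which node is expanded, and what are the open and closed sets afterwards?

expanded=(0,2); open=[(0,0) g=1 f=9, (0,3) g=2 f=7, (1,1) g=1 f=7, (1,2) g=2 f=7]; closed=[(0,1), (0,2)]

step 1: expand (0,2) (f=7, h=6) → closed; open now [(0,0) g=1 f=9, (0,3) g=2 f=7, (1,1) g=1 f=7, (1,2) g=2 f=7]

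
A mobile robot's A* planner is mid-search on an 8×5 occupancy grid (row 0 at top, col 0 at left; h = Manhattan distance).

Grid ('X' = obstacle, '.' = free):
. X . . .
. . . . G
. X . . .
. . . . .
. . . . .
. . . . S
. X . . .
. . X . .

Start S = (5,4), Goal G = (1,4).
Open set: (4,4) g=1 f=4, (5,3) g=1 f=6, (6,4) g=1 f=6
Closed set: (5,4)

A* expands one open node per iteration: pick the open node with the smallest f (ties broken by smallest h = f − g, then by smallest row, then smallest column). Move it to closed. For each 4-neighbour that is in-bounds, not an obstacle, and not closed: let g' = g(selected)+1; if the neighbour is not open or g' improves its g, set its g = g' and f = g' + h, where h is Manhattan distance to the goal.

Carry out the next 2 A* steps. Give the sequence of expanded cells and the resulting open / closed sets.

order=[(4,4) → (3,4)]; open=[(2,4) g=3 f=4, (3,3) g=3 f=6, (4,3) g=2 f=6, (5,3) g=1 f=6, (6,4) g=1 f=6]; closed=[(3,4), (4,4), (5,4)]

step 1: expand (4,4) (f=4, h=3) → closed; open now [(3,4) g=2 f=4, (4,3) g=2 f=6, (5,3) g=1 f=6, (6,4) g=1 f=6]
step 2: expand (3,4) (f=4, h=2) → closed; open now [(2,4) g=3 f=4, (3,3) g=3 f=6, (4,3) g=2 f=6, (5,3) g=1 f=6, (6,4) g=1 f=6]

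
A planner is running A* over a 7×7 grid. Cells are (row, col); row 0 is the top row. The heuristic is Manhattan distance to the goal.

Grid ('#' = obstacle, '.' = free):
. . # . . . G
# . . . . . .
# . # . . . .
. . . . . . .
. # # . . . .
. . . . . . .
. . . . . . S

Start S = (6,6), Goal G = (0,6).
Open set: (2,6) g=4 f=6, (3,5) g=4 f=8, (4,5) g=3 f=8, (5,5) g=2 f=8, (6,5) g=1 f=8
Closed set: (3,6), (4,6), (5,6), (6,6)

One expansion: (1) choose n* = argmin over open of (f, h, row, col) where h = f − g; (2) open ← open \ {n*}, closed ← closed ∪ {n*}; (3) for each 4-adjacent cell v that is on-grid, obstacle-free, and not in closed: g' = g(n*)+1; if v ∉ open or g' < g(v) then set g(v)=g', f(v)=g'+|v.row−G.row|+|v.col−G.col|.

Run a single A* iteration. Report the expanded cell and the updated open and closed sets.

expanded=(2,6); open=[(1,6) g=5 f=6, (2,5) g=5 f=8, (3,5) g=4 f=8, (4,5) g=3 f=8, (5,5) g=2 f=8, (6,5) g=1 f=8]; closed=[(2,6), (3,6), (4,6), (5,6), (6,6)]

step 1: expand (2,6) (f=6, h=2) → closed; open now [(1,6) g=5 f=6, (2,5) g=5 f=8, (3,5) g=4 f=8, (4,5) g=3 f=8, (5,5) g=2 f=8, (6,5) g=1 f=8]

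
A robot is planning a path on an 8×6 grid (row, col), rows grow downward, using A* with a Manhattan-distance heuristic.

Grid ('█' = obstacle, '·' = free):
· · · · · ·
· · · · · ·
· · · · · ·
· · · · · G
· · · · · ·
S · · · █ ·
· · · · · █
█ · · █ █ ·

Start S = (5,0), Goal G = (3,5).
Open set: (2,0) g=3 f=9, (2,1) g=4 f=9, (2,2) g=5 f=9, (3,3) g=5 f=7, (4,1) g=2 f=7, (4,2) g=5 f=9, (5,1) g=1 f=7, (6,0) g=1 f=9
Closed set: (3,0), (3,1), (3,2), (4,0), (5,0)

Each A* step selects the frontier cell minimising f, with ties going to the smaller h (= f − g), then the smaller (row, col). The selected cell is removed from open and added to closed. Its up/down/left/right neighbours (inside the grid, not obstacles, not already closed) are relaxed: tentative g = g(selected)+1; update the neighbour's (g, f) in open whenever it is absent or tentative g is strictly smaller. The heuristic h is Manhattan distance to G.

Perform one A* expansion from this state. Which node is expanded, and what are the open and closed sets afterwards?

step 1: expand (3,3) (f=7, h=2) → closed; open now [(2,0) g=3 f=9, (2,1) g=4 f=9, (2,2) g=5 f=9, (2,3) g=6 f=9, (3,4) g=6 f=7, (4,1) g=2 f=7, (4,2) g=5 f=9, (4,3) g=6 f=9, (5,1) g=1 f=7, (6,0) g=1 f=9]

expanded=(3,3); open=[(2,0) g=3 f=9, (2,1) g=4 f=9, (2,2) g=5 f=9, (2,3) g=6 f=9, (3,4) g=6 f=7, (4,1) g=2 f=7, (4,2) g=5 f=9, (4,3) g=6 f=9, (5,1) g=1 f=7, (6,0) g=1 f=9]; closed=[(3,0), (3,1), (3,2), (3,3), (4,0), (5,0)]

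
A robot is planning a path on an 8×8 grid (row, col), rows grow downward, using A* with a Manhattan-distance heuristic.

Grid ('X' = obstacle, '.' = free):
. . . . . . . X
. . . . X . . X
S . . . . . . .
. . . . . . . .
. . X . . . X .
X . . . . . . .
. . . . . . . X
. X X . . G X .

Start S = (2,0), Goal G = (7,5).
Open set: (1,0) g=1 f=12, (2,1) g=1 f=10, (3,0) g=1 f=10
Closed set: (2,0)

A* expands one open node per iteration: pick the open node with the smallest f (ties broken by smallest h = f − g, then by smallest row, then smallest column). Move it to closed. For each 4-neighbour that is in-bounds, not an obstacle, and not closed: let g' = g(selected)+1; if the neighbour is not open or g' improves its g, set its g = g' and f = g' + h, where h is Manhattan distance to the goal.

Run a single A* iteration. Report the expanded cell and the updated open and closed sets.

expanded=(2,1); open=[(1,0) g=1 f=12, (1,1) g=2 f=12, (2,2) g=2 f=10, (3,0) g=1 f=10, (3,1) g=2 f=10]; closed=[(2,0), (2,1)]

step 1: expand (2,1) (f=10, h=9) → closed; open now [(1,0) g=1 f=12, (1,1) g=2 f=12, (2,2) g=2 f=10, (3,0) g=1 f=10, (3,1) g=2 f=10]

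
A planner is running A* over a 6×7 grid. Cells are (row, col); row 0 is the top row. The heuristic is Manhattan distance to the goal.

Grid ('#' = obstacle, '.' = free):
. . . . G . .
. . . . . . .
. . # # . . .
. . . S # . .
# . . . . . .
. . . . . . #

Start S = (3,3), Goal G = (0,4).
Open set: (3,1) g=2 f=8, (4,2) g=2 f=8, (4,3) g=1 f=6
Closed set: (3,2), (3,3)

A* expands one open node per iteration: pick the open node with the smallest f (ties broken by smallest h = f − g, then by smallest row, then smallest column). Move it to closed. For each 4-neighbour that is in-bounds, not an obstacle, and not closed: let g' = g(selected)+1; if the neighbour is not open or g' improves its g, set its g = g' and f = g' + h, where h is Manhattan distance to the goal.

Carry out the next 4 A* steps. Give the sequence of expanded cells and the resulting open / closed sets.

step 1: expand (4,3) (f=6, h=5) → closed; open now [(3,1) g=2 f=8, (4,2) g=2 f=8, (4,4) g=2 f=6, (5,3) g=2 f=8]
step 2: expand (4,4) (f=6, h=4) → closed; open now [(3,1) g=2 f=8, (4,2) g=2 f=8, (4,5) g=3 f=8, (5,3) g=2 f=8, (5,4) g=3 f=8]
step 3: expand (4,5) (f=8, h=5) → closed; open now [(3,1) g=2 f=8, (3,5) g=4 f=8, (4,2) g=2 f=8, (4,6) g=4 f=10, (5,3) g=2 f=8, (5,4) g=3 f=8, (5,5) g=4 f=10]
step 4: expand (3,5) (f=8, h=4) → closed; open now [(2,5) g=5 f=8, (3,1) g=2 f=8, (3,6) g=5 f=10, (4,2) g=2 f=8, (4,6) g=4 f=10, (5,3) g=2 f=8, (5,4) g=3 f=8, (5,5) g=4 f=10]

order=[(4,3) → (4,4) → (4,5) → (3,5)]; open=[(2,5) g=5 f=8, (3,1) g=2 f=8, (3,6) g=5 f=10, (4,2) g=2 f=8, (4,6) g=4 f=10, (5,3) g=2 f=8, (5,4) g=3 f=8, (5,5) g=4 f=10]; closed=[(3,2), (3,3), (3,5), (4,3), (4,4), (4,5)]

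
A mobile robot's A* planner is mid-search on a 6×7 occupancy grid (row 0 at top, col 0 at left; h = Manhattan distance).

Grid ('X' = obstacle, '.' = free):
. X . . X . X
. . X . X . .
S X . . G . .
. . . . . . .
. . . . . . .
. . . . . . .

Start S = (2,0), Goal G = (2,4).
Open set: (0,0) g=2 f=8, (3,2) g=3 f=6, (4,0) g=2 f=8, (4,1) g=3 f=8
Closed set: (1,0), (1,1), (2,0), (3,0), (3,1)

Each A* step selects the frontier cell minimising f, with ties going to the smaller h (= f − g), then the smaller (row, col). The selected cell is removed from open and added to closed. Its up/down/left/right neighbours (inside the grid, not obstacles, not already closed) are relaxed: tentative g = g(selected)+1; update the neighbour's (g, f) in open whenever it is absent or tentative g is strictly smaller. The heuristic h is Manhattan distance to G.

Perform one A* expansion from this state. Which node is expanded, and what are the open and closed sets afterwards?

step 1: expand (3,2) (f=6, h=3) → closed; open now [(0,0) g=2 f=8, (2,2) g=4 f=6, (3,3) g=4 f=6, (4,0) g=2 f=8, (4,1) g=3 f=8, (4,2) g=4 f=8]

expanded=(3,2); open=[(0,0) g=2 f=8, (2,2) g=4 f=6, (3,3) g=4 f=6, (4,0) g=2 f=8, (4,1) g=3 f=8, (4,2) g=4 f=8]; closed=[(1,0), (1,1), (2,0), (3,0), (3,1), (3,2)]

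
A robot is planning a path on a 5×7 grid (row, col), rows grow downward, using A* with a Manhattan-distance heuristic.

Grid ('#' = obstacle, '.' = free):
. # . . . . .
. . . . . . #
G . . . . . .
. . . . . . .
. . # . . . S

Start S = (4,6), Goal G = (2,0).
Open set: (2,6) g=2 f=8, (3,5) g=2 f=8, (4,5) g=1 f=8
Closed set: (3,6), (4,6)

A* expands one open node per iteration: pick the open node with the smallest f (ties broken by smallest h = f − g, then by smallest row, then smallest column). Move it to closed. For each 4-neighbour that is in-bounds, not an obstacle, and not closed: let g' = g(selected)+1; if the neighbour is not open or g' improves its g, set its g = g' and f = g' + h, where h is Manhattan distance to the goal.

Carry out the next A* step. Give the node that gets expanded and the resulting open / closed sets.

expanded=(2,6); open=[(2,5) g=3 f=8, (3,5) g=2 f=8, (4,5) g=1 f=8]; closed=[(2,6), (3,6), (4,6)]

step 1: expand (2,6) (f=8, h=6) → closed; open now [(2,5) g=3 f=8, (3,5) g=2 f=8, (4,5) g=1 f=8]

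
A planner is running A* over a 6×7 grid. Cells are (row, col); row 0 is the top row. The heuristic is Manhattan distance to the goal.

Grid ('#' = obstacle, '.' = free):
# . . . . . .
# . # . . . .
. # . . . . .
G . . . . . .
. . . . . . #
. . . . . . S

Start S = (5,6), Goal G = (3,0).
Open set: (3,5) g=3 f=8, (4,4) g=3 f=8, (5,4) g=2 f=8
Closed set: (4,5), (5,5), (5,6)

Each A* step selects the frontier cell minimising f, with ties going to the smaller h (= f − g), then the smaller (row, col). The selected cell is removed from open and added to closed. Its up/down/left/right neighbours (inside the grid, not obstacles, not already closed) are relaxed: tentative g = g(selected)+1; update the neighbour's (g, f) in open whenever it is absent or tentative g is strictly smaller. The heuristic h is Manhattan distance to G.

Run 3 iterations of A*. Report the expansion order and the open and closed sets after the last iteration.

step 1: expand (3,5) (f=8, h=5) → closed; open now [(2,5) g=4 f=10, (3,4) g=4 f=8, (3,6) g=4 f=10, (4,4) g=3 f=8, (5,4) g=2 f=8]
step 2: expand (3,4) (f=8, h=4) → closed; open now [(2,4) g=5 f=10, (2,5) g=4 f=10, (3,3) g=5 f=8, (3,6) g=4 f=10, (4,4) g=3 f=8, (5,4) g=2 f=8]
step 3: expand (3,3) (f=8, h=3) → closed; open now [(2,3) g=6 f=10, (2,4) g=5 f=10, (2,5) g=4 f=10, (3,2) g=6 f=8, (3,6) g=4 f=10, (4,3) g=6 f=10, (4,4) g=3 f=8, (5,4) g=2 f=8]

order=[(3,5) → (3,4) → (3,3)]; open=[(2,3) g=6 f=10, (2,4) g=5 f=10, (2,5) g=4 f=10, (3,2) g=6 f=8, (3,6) g=4 f=10, (4,3) g=6 f=10, (4,4) g=3 f=8, (5,4) g=2 f=8]; closed=[(3,3), (3,4), (3,5), (4,5), (5,5), (5,6)]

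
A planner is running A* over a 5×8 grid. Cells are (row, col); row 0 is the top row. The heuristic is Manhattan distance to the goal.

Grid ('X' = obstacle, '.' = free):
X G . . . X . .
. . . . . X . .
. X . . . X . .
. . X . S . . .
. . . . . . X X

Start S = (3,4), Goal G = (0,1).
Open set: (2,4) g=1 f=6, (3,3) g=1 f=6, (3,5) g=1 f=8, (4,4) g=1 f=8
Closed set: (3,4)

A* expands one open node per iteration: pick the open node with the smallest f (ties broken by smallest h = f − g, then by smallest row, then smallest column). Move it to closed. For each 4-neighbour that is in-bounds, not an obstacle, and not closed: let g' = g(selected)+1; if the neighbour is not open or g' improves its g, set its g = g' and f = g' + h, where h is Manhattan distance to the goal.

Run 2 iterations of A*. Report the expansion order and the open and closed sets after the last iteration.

step 1: expand (2,4) (f=6, h=5) → closed; open now [(1,4) g=2 f=6, (2,3) g=2 f=6, (3,3) g=1 f=6, (3,5) g=1 f=8, (4,4) g=1 f=8]
step 2: expand (1,4) (f=6, h=4) → closed; open now [(0,4) g=3 f=6, (1,3) g=3 f=6, (2,3) g=2 f=6, (3,3) g=1 f=6, (3,5) g=1 f=8, (4,4) g=1 f=8]

order=[(2,4) → (1,4)]; open=[(0,4) g=3 f=6, (1,3) g=3 f=6, (2,3) g=2 f=6, (3,3) g=1 f=6, (3,5) g=1 f=8, (4,4) g=1 f=8]; closed=[(1,4), (2,4), (3,4)]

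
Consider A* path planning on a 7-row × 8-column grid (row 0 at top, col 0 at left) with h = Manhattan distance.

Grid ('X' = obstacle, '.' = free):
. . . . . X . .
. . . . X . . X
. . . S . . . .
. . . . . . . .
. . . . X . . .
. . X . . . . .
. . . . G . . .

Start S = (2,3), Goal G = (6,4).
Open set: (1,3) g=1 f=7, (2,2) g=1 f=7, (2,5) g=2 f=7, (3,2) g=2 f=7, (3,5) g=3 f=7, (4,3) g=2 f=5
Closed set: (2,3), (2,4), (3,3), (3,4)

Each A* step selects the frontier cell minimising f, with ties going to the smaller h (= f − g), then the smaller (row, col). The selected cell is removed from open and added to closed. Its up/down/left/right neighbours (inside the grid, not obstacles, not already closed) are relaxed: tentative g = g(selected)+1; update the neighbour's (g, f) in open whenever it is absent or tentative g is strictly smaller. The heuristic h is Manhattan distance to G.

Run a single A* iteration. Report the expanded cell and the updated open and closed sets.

expanded=(4,3); open=[(1,3) g=1 f=7, (2,2) g=1 f=7, (2,5) g=2 f=7, (3,2) g=2 f=7, (3,5) g=3 f=7, (4,2) g=3 f=7, (5,3) g=3 f=5]; closed=[(2,3), (2,4), (3,3), (3,4), (4,3)]

step 1: expand (4,3) (f=5, h=3) → closed; open now [(1,3) g=1 f=7, (2,2) g=1 f=7, (2,5) g=2 f=7, (3,2) g=2 f=7, (3,5) g=3 f=7, (4,2) g=3 f=7, (5,3) g=3 f=5]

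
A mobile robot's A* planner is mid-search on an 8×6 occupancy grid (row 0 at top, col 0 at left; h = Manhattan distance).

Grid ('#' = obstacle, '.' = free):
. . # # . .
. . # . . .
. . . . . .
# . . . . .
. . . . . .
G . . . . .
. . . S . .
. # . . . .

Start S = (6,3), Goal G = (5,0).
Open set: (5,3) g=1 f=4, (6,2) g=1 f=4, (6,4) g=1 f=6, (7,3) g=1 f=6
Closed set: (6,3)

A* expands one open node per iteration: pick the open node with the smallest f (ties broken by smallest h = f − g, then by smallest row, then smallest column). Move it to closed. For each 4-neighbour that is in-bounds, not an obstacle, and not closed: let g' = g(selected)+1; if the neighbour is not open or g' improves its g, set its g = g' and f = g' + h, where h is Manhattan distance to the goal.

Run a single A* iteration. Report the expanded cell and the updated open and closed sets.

expanded=(5,3); open=[(4,3) g=2 f=6, (5,2) g=2 f=4, (5,4) g=2 f=6, (6,2) g=1 f=4, (6,4) g=1 f=6, (7,3) g=1 f=6]; closed=[(5,3), (6,3)]

step 1: expand (5,3) (f=4, h=3) → closed; open now [(4,3) g=2 f=6, (5,2) g=2 f=4, (5,4) g=2 f=6, (6,2) g=1 f=4, (6,4) g=1 f=6, (7,3) g=1 f=6]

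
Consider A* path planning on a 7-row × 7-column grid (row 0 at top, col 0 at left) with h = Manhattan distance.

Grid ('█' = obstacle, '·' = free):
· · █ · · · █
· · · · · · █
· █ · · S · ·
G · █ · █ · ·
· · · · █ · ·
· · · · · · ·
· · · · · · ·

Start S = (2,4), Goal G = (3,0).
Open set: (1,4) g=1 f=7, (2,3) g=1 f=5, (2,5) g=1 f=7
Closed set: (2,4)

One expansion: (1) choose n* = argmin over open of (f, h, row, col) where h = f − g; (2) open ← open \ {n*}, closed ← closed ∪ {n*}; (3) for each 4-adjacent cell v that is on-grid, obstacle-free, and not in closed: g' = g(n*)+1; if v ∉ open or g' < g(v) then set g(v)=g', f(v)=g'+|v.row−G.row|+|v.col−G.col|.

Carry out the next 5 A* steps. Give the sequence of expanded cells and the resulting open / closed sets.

order=[(2,3) → (2,2) → (3,3) → (1,2) → (1,1)]; open=[(0,1) g=5 f=9, (1,0) g=5 f=7, (1,3) g=2 f=7, (1,4) g=1 f=7, (2,5) g=1 f=7, (4,3) g=3 f=7]; closed=[(1,1), (1,2), (2,2), (2,3), (2,4), (3,3)]

step 1: expand (2,3) (f=5, h=4) → closed; open now [(1,3) g=2 f=7, (1,4) g=1 f=7, (2,2) g=2 f=5, (2,5) g=1 f=7, (3,3) g=2 f=5]
step 2: expand (2,2) (f=5, h=3) → closed; open now [(1,2) g=3 f=7, (1,3) g=2 f=7, (1,4) g=1 f=7, (2,5) g=1 f=7, (3,3) g=2 f=5]
step 3: expand (3,3) (f=5, h=3) → closed; open now [(1,2) g=3 f=7, (1,3) g=2 f=7, (1,4) g=1 f=7, (2,5) g=1 f=7, (4,3) g=3 f=7]
step 4: expand (1,2) (f=7, h=4) → closed; open now [(1,1) g=4 f=7, (1,3) g=2 f=7, (1,4) g=1 f=7, (2,5) g=1 f=7, (4,3) g=3 f=7]
step 5: expand (1,1) (f=7, h=3) → closed; open now [(0,1) g=5 f=9, (1,0) g=5 f=7, (1,3) g=2 f=7, (1,4) g=1 f=7, (2,5) g=1 f=7, (4,3) g=3 f=7]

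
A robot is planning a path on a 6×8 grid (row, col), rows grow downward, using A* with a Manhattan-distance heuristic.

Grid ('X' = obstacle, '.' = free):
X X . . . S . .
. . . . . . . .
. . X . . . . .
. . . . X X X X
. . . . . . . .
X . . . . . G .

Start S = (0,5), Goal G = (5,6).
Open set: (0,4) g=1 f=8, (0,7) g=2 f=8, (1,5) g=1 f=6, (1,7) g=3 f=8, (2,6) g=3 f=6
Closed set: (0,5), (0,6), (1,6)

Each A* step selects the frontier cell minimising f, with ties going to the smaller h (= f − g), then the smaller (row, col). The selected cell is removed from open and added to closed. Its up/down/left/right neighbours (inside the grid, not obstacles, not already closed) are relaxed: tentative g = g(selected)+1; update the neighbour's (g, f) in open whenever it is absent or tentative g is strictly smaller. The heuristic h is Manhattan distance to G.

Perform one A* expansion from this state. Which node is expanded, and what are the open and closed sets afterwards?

step 1: expand (2,6) (f=6, h=3) → closed; open now [(0,4) g=1 f=8, (0,7) g=2 f=8, (1,5) g=1 f=6, (1,7) g=3 f=8, (2,5) g=4 f=8, (2,7) g=4 f=8]

expanded=(2,6); open=[(0,4) g=1 f=8, (0,7) g=2 f=8, (1,5) g=1 f=6, (1,7) g=3 f=8, (2,5) g=4 f=8, (2,7) g=4 f=8]; closed=[(0,5), (0,6), (1,6), (2,6)]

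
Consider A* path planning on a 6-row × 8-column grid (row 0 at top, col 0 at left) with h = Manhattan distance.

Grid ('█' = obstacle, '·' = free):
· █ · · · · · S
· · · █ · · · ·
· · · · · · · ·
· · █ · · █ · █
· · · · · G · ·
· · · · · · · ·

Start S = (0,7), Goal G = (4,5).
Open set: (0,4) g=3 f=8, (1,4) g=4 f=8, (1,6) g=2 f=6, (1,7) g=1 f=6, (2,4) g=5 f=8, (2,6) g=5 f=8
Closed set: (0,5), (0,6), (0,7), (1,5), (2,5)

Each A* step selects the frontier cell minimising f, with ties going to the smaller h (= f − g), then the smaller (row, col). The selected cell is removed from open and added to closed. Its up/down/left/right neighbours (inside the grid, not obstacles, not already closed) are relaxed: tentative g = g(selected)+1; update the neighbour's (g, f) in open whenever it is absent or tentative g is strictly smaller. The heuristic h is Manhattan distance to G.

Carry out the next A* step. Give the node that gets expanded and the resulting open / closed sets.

step 1: expand (1,6) (f=6, h=4) → closed; open now [(0,4) g=3 f=8, (1,4) g=4 f=8, (1,7) g=1 f=6, (2,4) g=5 f=8, (2,6) g=3 f=6]

expanded=(1,6); open=[(0,4) g=3 f=8, (1,4) g=4 f=8, (1,7) g=1 f=6, (2,4) g=5 f=8, (2,6) g=3 f=6]; closed=[(0,5), (0,6), (0,7), (1,5), (1,6), (2,5)]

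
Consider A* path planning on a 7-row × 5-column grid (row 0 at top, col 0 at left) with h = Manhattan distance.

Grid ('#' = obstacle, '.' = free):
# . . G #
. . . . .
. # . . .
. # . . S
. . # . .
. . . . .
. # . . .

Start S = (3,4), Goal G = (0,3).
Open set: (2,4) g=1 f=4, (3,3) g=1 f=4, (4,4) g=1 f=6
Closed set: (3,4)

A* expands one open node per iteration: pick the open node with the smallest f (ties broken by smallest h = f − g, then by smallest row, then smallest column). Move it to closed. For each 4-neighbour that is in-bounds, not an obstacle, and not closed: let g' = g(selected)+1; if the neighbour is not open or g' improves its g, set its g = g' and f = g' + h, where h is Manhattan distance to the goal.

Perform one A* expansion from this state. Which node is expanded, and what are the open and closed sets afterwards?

step 1: expand (2,4) (f=4, h=3) → closed; open now [(1,4) g=2 f=4, (2,3) g=2 f=4, (3,3) g=1 f=4, (4,4) g=1 f=6]

expanded=(2,4); open=[(1,4) g=2 f=4, (2,3) g=2 f=4, (3,3) g=1 f=4, (4,4) g=1 f=6]; closed=[(2,4), (3,4)]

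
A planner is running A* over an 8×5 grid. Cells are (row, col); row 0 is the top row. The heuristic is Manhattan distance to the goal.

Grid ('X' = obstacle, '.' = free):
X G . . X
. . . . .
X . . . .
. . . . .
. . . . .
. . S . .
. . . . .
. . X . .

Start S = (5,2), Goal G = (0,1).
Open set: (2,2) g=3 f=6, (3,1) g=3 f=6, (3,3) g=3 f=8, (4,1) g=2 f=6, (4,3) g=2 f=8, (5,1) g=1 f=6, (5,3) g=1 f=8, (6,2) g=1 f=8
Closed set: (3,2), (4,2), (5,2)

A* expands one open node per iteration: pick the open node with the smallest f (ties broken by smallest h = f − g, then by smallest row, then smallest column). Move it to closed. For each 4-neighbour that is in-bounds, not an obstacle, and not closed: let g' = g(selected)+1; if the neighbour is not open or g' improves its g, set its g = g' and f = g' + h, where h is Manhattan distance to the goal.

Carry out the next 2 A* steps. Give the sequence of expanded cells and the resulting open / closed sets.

order=[(2,2) → (1,2)]; open=[(0,2) g=5 f=6, (1,1) g=5 f=6, (1,3) g=5 f=8, (2,1) g=4 f=6, (2,3) g=4 f=8, (3,1) g=3 f=6, (3,3) g=3 f=8, (4,1) g=2 f=6, (4,3) g=2 f=8, (5,1) g=1 f=6, (5,3) g=1 f=8, (6,2) g=1 f=8]; closed=[(1,2), (2,2), (3,2), (4,2), (5,2)]

step 1: expand (2,2) (f=6, h=3) → closed; open now [(1,2) g=4 f=6, (2,1) g=4 f=6, (2,3) g=4 f=8, (3,1) g=3 f=6, (3,3) g=3 f=8, (4,1) g=2 f=6, (4,3) g=2 f=8, (5,1) g=1 f=6, (5,3) g=1 f=8, (6,2) g=1 f=8]
step 2: expand (1,2) (f=6, h=2) → closed; open now [(0,2) g=5 f=6, (1,1) g=5 f=6, (1,3) g=5 f=8, (2,1) g=4 f=6, (2,3) g=4 f=8, (3,1) g=3 f=6, (3,3) g=3 f=8, (4,1) g=2 f=6, (4,3) g=2 f=8, (5,1) g=1 f=6, (5,3) g=1 f=8, (6,2) g=1 f=8]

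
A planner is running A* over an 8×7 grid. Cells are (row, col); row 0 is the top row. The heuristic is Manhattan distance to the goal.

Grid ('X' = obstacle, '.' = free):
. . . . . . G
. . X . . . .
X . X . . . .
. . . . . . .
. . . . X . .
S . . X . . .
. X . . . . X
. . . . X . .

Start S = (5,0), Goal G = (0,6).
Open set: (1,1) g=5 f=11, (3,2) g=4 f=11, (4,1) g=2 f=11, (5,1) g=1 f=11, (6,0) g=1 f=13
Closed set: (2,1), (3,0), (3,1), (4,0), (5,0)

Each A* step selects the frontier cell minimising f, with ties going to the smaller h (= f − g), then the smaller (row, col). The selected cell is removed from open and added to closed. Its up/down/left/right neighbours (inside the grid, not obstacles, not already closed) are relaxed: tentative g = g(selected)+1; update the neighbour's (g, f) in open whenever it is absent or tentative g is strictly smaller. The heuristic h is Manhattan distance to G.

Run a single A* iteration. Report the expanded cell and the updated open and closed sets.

step 1: expand (1,1) (f=11, h=6) → closed; open now [(0,1) g=6 f=11, (1,0) g=6 f=13, (3,2) g=4 f=11, (4,1) g=2 f=11, (5,1) g=1 f=11, (6,0) g=1 f=13]

expanded=(1,1); open=[(0,1) g=6 f=11, (1,0) g=6 f=13, (3,2) g=4 f=11, (4,1) g=2 f=11, (5,1) g=1 f=11, (6,0) g=1 f=13]; closed=[(1,1), (2,1), (3,0), (3,1), (4,0), (5,0)]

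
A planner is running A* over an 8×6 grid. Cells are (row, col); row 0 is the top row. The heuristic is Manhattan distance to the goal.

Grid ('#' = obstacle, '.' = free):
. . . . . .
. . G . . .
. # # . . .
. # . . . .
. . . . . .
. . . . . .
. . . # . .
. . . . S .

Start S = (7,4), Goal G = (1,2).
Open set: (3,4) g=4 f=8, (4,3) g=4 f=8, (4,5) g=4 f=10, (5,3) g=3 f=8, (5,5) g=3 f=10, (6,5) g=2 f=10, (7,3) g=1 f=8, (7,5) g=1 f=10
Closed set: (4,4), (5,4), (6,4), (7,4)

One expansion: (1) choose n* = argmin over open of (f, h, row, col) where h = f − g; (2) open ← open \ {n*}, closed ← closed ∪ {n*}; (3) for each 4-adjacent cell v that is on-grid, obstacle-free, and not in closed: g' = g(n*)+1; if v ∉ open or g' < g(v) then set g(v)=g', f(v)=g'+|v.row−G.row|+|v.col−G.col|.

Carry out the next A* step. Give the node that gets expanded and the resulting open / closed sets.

step 1: expand (3,4) (f=8, h=4) → closed; open now [(2,4) g=5 f=8, (3,3) g=5 f=8, (3,5) g=5 f=10, (4,3) g=4 f=8, (4,5) g=4 f=10, (5,3) g=3 f=8, (5,5) g=3 f=10, (6,5) g=2 f=10, (7,3) g=1 f=8, (7,5) g=1 f=10]

expanded=(3,4); open=[(2,4) g=5 f=8, (3,3) g=5 f=8, (3,5) g=5 f=10, (4,3) g=4 f=8, (4,5) g=4 f=10, (5,3) g=3 f=8, (5,5) g=3 f=10, (6,5) g=2 f=10, (7,3) g=1 f=8, (7,5) g=1 f=10]; closed=[(3,4), (4,4), (5,4), (6,4), (7,4)]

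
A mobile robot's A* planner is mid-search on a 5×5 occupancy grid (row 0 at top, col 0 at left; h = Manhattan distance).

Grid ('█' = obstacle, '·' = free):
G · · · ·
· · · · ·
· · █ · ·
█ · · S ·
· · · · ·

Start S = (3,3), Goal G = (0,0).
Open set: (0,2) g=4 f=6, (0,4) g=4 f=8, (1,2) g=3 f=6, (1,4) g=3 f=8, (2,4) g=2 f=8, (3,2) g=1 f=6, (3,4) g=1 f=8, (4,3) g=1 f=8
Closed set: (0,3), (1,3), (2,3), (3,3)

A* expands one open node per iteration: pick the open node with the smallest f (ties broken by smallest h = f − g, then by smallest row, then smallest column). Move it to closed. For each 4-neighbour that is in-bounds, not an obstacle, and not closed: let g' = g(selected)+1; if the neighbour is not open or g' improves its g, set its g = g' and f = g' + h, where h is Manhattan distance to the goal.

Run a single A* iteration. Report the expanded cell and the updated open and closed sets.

step 1: expand (0,2) (f=6, h=2) → closed; open now [(0,1) g=5 f=6, (0,4) g=4 f=8, (1,2) g=3 f=6, (1,4) g=3 f=8, (2,4) g=2 f=8, (3,2) g=1 f=6, (3,4) g=1 f=8, (4,3) g=1 f=8]

expanded=(0,2); open=[(0,1) g=5 f=6, (0,4) g=4 f=8, (1,2) g=3 f=6, (1,4) g=3 f=8, (2,4) g=2 f=8, (3,2) g=1 f=6, (3,4) g=1 f=8, (4,3) g=1 f=8]; closed=[(0,2), (0,3), (1,3), (2,3), (3,3)]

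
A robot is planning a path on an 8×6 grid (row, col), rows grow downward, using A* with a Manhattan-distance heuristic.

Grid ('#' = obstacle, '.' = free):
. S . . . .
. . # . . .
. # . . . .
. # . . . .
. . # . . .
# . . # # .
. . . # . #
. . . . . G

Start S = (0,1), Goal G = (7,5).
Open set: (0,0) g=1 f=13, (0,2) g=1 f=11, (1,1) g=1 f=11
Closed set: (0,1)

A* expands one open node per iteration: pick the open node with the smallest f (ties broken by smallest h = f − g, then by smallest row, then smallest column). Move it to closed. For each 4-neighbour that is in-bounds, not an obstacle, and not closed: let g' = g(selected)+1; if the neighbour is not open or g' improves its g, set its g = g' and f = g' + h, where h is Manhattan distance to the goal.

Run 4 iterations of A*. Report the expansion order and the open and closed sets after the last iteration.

order=[(0,2) → (0,3) → (0,4) → (0,5)]; open=[(0,0) g=1 f=13, (1,1) g=1 f=11, (1,3) g=3 f=11, (1,4) g=4 f=11, (1,5) g=5 f=11]; closed=[(0,1), (0,2), (0,3), (0,4), (0,5)]

step 1: expand (0,2) (f=11, h=10) → closed; open now [(0,0) g=1 f=13, (0,3) g=2 f=11, (1,1) g=1 f=11]
step 2: expand (0,3) (f=11, h=9) → closed; open now [(0,0) g=1 f=13, (0,4) g=3 f=11, (1,1) g=1 f=11, (1,3) g=3 f=11]
step 3: expand (0,4) (f=11, h=8) → closed; open now [(0,0) g=1 f=13, (0,5) g=4 f=11, (1,1) g=1 f=11, (1,3) g=3 f=11, (1,4) g=4 f=11]
step 4: expand (0,5) (f=11, h=7) → closed; open now [(0,0) g=1 f=13, (1,1) g=1 f=11, (1,3) g=3 f=11, (1,4) g=4 f=11, (1,5) g=5 f=11]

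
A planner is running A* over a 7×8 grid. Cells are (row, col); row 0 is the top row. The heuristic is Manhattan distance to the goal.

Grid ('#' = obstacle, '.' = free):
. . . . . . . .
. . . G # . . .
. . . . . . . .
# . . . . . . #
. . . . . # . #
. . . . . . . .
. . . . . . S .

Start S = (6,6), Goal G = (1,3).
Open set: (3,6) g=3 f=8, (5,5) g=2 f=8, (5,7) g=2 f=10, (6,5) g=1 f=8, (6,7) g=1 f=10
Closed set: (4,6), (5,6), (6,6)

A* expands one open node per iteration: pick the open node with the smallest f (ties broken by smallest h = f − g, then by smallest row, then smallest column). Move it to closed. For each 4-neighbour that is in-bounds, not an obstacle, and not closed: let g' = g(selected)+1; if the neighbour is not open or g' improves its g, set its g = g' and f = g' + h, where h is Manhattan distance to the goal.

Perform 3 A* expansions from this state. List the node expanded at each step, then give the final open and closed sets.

step 1: expand (3,6) (f=8, h=5) → closed; open now [(2,6) g=4 f=8, (3,5) g=4 f=8, (5,5) g=2 f=8, (5,7) g=2 f=10, (6,5) g=1 f=8, (6,7) g=1 f=10]
step 2: expand (2,6) (f=8, h=4) → closed; open now [(1,6) g=5 f=8, (2,5) g=5 f=8, (2,7) g=5 f=10, (3,5) g=4 f=8, (5,5) g=2 f=8, (5,7) g=2 f=10, (6,5) g=1 f=8, (6,7) g=1 f=10]
step 3: expand (1,6) (f=8, h=3) → closed; open now [(0,6) g=6 f=10, (1,5) g=6 f=8, (1,7) g=6 f=10, (2,5) g=5 f=8, (2,7) g=5 f=10, (3,5) g=4 f=8, (5,5) g=2 f=8, (5,7) g=2 f=10, (6,5) g=1 f=8, (6,7) g=1 f=10]

order=[(3,6) → (2,6) → (1,6)]; open=[(0,6) g=6 f=10, (1,5) g=6 f=8, (1,7) g=6 f=10, (2,5) g=5 f=8, (2,7) g=5 f=10, (3,5) g=4 f=8, (5,5) g=2 f=8, (5,7) g=2 f=10, (6,5) g=1 f=8, (6,7) g=1 f=10]; closed=[(1,6), (2,6), (3,6), (4,6), (5,6), (6,6)]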